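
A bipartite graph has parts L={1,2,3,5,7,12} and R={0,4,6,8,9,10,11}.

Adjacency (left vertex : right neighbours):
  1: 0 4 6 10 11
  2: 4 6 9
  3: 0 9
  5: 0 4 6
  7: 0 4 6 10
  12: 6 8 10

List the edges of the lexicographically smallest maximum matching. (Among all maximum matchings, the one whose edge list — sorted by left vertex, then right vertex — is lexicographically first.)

|M| = 6 (so the lex-smallest maximum matching has 6 edges)
process left vertices in ascending order; for each, take the smallest-labelled available neighbour that still permits 6 edges overall, or leave it unmatched if none does
lex-smallest matching: {1-0, 2-4, 3-9, 5-6, 7-10, 12-8}

Lex-smallest maximum matching: {(1,0), (2,4), (3,9), (5,6), (7,10), (12,8)}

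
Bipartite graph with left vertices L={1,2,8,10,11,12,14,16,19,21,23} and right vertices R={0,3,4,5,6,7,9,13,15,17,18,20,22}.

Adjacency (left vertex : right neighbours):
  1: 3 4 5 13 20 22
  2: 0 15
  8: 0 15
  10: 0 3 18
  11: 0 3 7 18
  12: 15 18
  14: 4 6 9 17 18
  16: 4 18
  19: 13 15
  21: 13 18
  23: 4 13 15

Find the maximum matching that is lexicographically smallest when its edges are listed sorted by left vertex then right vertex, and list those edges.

|M| = 9 (so the lex-smallest maximum matching has 9 edges)
process left vertices in ascending order; for each, take the smallest-labelled available neighbour that still permits 9 edges overall, or leave it unmatched if none does
lex-smallest matching: {1-5, 2-0, 8-15, 10-3, 11-7, 12-18, 14-6, 16-4, 19-13}

Lex-smallest maximum matching: {(1,5), (2,0), (8,15), (10,3), (11,7), (12,18), (14,6), (16,4), (19,13)}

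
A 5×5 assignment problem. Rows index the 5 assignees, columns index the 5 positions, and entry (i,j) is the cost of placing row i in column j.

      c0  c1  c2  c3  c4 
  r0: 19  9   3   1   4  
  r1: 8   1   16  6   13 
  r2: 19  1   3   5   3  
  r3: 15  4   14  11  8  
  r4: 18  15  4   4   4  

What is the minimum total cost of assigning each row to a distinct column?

one of 2 optimal assignments: row0→col3 (cost 1), row1→col0 (cost 8), row2→col2 (cost 3), row3→col1 (cost 4), row4→col4 (cost 4)
total = 1 + 8 + 3 + 4 + 4 = 20

Minimum assignment cost: 20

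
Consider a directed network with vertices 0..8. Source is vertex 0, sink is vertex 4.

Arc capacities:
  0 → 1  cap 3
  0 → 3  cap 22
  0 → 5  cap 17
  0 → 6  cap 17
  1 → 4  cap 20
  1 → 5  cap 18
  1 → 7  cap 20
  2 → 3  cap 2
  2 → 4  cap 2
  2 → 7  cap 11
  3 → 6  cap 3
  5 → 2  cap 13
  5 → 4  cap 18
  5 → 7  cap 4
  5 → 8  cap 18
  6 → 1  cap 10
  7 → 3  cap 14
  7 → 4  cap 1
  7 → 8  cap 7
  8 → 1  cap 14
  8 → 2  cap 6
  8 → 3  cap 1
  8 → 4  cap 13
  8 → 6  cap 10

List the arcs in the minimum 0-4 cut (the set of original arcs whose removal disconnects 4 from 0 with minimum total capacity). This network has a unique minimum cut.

augment #1: 0→1→4 push 3
augment #2: 0→5→4 push 17
augment #3: 0→6→1→4 push 10
max flow = 30; residual-reachable set from 0 gives S-side
cut edges (S→T): {(0,1), (0,5), (6,1)} total cap 30

Min-cut arcs: {(0,1), (0,5), (6,1)} (total capacity 30)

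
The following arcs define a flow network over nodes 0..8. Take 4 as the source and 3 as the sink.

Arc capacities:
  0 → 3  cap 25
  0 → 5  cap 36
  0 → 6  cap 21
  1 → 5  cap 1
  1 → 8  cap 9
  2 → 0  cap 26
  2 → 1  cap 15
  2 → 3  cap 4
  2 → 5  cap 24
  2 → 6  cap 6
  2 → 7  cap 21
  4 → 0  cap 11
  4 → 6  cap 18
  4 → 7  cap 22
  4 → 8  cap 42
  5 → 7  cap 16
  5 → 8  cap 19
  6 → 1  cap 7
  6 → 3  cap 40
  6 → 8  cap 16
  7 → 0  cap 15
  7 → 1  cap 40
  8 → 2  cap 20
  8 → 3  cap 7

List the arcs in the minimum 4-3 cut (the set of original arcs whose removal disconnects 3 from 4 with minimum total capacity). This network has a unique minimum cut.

Min-cut arcs: {(4,0), (4,6), (7,0), (8,2), (8,3)} (total capacity 71)

augment #1: 4→0→3 push 11
augment #2: 4→6→3 push 18
augment #3: 4→8→3 push 7
augment #4: 4→7→0→3 push 14
augment #5: 4→8→2→3 push 4
augment #6: 4→7→0→6→3 push 1
augment #7: 4→8→2→6→3 push 6
augment #8: 4→8→2→0→6→3 push 10
max flow = 71; residual-reachable set from 4 gives S-side
cut edges (S→T): {(4,0), (4,6), (7,0), (8,2), (8,3)} total cap 71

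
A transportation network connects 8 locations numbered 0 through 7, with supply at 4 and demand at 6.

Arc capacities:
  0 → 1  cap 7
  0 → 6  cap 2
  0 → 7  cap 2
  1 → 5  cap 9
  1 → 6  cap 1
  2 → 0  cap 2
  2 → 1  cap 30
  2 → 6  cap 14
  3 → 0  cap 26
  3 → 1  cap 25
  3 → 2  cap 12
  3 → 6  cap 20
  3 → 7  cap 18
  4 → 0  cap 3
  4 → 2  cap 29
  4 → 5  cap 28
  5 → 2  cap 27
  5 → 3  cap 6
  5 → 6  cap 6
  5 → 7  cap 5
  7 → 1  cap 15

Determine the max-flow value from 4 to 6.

Maximum flow value: 29

augment #1: 4→0→6 bottleneck 2, total now 2
augment #2: 4→2→6 bottleneck 14, total now 16
augment #3: 4→5→6 bottleneck 6, total now 22
augment #4: 4→0→1→6 bottleneck 1, total now 23
augment #5: 4→5→3→6 bottleneck 6, total now 29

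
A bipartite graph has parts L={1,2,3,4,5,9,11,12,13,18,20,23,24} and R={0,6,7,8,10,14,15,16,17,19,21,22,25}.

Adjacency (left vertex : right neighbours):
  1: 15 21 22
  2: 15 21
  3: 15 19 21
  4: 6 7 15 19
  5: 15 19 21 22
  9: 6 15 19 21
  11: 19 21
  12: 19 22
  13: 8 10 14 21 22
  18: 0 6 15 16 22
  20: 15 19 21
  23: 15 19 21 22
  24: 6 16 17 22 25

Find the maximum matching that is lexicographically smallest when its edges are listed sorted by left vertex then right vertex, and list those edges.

|M| = 9 (so the lex-smallest maximum matching has 9 edges)
process left vertices in ascending order; for each, take the smallest-labelled available neighbour that still permits 9 edges overall, or leave it unmatched if none does
lex-smallest matching: {1-15, 2-21, 3-19, 4-7, 5-22, 9-6, 13-8, 18-0, 24-16}

Lex-smallest maximum matching: {(1,15), (2,21), (3,19), (4,7), (5,22), (9,6), (13,8), (18,0), (24,16)}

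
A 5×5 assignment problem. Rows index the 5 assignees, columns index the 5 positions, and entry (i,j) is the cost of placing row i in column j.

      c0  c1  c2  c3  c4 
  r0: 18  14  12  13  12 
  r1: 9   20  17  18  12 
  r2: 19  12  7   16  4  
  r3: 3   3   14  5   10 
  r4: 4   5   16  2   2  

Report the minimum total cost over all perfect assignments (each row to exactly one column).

Minimum assignment cost: 30

optimal assignment: row0→col2 (cost 12), row1→col0 (cost 9), row2→col4 (cost 4), row3→col1 (cost 3), row4→col3 (cost 2)
total = 12 + 9 + 4 + 3 + 2 = 30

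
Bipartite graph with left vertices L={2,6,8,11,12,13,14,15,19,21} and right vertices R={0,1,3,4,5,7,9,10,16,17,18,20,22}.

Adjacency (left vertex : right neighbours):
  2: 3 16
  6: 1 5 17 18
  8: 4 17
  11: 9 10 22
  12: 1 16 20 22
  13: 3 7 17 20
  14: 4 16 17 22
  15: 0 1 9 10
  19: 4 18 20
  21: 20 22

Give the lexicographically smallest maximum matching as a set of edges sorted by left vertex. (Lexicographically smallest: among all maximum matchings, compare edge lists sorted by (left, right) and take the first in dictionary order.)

|M| = 10 (so the lex-smallest maximum matching has 10 edges)
process left vertices in ascending order; for each, take the smallest-labelled available neighbour that still permits 10 edges overall, or leave it unmatched if none does
lex-smallest matching: {2-3, 6-1, 8-4, 11-9, 12-16, 13-7, 14-17, 15-0, 19-18, 21-20}

Lex-smallest maximum matching: {(2,3), (6,1), (8,4), (11,9), (12,16), (13,7), (14,17), (15,0), (19,18), (21,20)}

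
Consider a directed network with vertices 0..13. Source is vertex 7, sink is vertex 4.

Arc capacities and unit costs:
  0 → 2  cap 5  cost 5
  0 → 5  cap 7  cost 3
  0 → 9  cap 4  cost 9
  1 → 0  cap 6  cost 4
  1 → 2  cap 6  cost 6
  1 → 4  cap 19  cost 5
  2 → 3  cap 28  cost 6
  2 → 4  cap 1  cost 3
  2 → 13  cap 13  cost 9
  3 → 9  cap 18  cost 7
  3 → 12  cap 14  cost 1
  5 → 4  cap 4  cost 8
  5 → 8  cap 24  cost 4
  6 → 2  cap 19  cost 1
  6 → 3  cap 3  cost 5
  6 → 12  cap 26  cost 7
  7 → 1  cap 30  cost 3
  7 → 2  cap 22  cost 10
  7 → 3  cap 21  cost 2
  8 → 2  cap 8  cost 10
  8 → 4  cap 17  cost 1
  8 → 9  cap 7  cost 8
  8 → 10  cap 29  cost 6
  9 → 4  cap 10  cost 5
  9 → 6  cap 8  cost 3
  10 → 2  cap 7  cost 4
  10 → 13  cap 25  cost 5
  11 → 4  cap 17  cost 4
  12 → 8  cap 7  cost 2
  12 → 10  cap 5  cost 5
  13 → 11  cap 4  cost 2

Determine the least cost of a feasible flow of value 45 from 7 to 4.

shortest-cost path #1: 7→3→12→8→4 push 7 @ unit cost 6 (adds 42)
shortest-cost path #2: 7→1→4 push 19 @ unit cost 8 (adds 152)
shortest-cost path #3: 7→1→2→4 push 1 @ unit cost 12 (adds 12)
shortest-cost path #4: 7→3→9→4 push 10 @ unit cost 14 (adds 140)
shortest-cost path #5: 7→1→0→5→8→4 push 6 @ unit cost 15 (adds 90)
shortest-cost path #6: 7→3→12→10→13→11→4 push 2 @ unit cost 19 (adds 38)
total cost = 474

Minimum cost for 45 units: 474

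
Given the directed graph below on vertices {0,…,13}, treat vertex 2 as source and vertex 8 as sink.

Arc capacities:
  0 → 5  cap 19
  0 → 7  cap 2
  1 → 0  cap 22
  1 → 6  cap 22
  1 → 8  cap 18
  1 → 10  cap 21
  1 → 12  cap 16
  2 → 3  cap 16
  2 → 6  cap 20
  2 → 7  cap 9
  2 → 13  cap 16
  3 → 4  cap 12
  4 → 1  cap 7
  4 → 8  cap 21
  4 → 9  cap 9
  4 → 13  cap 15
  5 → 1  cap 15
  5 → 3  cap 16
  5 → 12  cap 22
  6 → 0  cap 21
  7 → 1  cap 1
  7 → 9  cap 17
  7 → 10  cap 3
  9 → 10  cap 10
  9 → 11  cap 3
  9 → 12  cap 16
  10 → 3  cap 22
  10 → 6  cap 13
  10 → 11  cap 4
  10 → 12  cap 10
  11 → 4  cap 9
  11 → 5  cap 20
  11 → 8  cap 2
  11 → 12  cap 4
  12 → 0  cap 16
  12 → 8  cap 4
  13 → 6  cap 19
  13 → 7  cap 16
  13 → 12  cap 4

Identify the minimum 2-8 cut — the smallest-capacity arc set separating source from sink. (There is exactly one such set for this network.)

Min-cut arcs: {(3,4), (5,1), (7,1), (9,11), (10,11), (12,8)} (total capacity 39)

augment #1: 2→3→4→8 push 12
augment #2: 2→7→1→8 push 1
augment #3: 2→13→12→8 push 4
augment #4: 2→7→9→11→8 push 2
augment #5: 2→6→0→5→1→8 push 15
augment #6: 2→7→9→11→4→8 push 1
augment #7: 2→7→10→11→4→8 push 3
augment #8: 2→7→9→10→11→4→8 push 1
max flow = 39; residual-reachable set from 2 gives S-side
cut edges (S→T): {(3,4), (5,1), (7,1), (9,11), (10,11), (12,8)} total cap 39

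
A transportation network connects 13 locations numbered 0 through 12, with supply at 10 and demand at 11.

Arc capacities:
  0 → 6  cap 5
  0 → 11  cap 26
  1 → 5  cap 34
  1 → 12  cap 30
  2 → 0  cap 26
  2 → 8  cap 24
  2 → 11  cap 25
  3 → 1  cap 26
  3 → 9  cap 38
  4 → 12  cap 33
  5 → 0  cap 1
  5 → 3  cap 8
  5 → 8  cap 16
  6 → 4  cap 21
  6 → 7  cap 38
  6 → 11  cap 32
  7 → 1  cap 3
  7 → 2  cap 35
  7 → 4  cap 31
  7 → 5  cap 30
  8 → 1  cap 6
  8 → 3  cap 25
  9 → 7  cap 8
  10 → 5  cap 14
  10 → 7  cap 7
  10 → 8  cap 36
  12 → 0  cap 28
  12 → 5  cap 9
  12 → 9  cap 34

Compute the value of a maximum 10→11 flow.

augment #1: 10→5→0→11 bottleneck 1, total now 1
augment #2: 10→7→2→11 bottleneck 7, total now 8
augment #3: 10→8→1→12→0→11 bottleneck 6, total now 14
augment #4: 10→5→3→1→12→0→11 bottleneck 8, total now 22
augment #5: 10→8→3→1→12→0→11 bottleneck 11, total now 33
augment #6: 10→8→3→9→7→2→11 bottleneck 8, total now 41
augment #7: 10→8→3→1→12→0→6→11 bottleneck 3, total now 44

Maximum flow value: 44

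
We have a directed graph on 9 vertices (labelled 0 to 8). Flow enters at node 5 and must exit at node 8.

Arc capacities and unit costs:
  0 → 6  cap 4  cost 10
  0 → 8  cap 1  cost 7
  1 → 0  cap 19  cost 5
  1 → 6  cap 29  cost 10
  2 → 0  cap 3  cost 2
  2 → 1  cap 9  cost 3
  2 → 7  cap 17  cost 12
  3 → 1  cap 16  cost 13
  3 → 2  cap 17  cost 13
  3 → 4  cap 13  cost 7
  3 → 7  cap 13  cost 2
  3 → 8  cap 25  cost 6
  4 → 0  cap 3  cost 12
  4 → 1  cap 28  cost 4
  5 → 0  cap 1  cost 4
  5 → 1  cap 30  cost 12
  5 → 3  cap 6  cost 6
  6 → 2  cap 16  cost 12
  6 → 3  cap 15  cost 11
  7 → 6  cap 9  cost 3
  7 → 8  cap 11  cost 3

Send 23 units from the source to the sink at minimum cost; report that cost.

Minimum cost for 23 units: 707

shortest-cost path #1: 5→0→8 push 1 @ unit cost 11 (adds 11)
shortest-cost path #2: 5→3→7→8 push 6 @ unit cost 11 (adds 66)
shortest-cost path #3: 5→1→6→3→7→8 push 5 @ unit cost 38 (adds 190)
shortest-cost path #4: 5→1→6→3→8 push 10 @ unit cost 39 (adds 390)
shortest-cost path #5: 5→1→6→2→7→3→8 push 1 @ unit cost 50 (adds 50)
total cost = 707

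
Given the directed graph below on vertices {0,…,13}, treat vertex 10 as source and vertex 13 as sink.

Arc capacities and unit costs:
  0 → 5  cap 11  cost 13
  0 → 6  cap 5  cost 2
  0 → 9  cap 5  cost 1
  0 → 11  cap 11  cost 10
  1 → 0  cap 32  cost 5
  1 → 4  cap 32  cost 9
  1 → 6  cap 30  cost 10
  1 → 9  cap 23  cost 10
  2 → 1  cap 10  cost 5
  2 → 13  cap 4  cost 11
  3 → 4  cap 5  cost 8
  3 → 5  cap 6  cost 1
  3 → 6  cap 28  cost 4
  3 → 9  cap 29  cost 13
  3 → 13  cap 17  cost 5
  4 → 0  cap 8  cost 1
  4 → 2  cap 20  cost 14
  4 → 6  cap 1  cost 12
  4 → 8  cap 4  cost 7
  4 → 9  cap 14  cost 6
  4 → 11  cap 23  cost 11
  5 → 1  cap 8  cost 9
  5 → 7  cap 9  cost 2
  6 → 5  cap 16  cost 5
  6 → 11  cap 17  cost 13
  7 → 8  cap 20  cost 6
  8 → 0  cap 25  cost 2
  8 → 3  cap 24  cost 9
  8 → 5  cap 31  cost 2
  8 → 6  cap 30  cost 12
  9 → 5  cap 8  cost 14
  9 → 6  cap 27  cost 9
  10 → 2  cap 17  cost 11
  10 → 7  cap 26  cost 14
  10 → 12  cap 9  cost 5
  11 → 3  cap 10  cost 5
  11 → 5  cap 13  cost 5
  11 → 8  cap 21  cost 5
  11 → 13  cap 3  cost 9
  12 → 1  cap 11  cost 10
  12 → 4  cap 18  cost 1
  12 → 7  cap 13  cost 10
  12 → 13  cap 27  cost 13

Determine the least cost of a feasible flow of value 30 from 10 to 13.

shortest-cost path #1: 10→12→13 push 9 @ unit cost 18 (adds 162)
shortest-cost path #2: 10→2→13 push 4 @ unit cost 22 (adds 88)
shortest-cost path #3: 10→7→8→3→13 push 17 @ unit cost 34 (adds 578)
total cost = 828

Minimum cost for 30 units: 828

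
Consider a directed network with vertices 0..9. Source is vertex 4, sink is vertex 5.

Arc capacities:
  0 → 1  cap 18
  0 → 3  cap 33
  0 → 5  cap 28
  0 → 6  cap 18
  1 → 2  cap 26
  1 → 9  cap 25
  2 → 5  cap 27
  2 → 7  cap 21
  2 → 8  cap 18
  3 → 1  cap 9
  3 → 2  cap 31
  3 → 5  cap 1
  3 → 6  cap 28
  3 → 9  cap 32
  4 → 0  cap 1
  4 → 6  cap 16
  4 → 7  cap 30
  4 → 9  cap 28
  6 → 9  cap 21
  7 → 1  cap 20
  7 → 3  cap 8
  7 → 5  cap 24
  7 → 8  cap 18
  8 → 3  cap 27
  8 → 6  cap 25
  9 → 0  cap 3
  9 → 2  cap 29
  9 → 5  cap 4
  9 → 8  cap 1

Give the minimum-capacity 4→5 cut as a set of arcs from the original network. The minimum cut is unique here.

Min-cut arcs: {(2,5), (3,5), (4,0), (7,5), (9,0), (9,5)} (total capacity 60)

augment #1: 4→0→5 push 1
augment #2: 4→7→5 push 24
augment #3: 4→9→5 push 4
augment #4: 4→7→3→5 push 1
augment #5: 4→9→0→5 push 3
augment #6: 4→9→2→5 push 21
augment #7: 4→6→9→2→5 push 6
max flow = 60; residual-reachable set from 4 gives S-side
cut edges (S→T): {(2,5), (3,5), (4,0), (7,5), (9,0), (9,5)} total cap 60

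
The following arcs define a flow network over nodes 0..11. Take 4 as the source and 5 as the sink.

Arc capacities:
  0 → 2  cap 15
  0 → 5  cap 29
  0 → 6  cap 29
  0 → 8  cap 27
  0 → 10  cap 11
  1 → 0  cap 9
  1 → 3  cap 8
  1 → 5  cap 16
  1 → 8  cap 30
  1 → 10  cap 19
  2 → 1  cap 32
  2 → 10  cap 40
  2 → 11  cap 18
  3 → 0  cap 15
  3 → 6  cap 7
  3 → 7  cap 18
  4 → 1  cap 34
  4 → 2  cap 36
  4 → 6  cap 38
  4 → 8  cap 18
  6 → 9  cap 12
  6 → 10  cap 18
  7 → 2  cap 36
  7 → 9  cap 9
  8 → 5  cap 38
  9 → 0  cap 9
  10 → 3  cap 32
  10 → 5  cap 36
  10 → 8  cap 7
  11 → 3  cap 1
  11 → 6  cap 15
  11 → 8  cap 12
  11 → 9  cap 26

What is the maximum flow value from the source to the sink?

augment #1: 4→1→5 bottleneck 16, total now 16
augment #2: 4→8→5 bottleneck 18, total now 34
augment #3: 4→1→0→5 bottleneck 9, total now 43
augment #4: 4→1→8→5 bottleneck 9, total now 52
augment #5: 4→2→10→5 bottleneck 36, total now 88
augment #6: 4→6→9→0→5 bottleneck 9, total now 97
augment #7: 4→6→10→8→5 bottleneck 7, total now 104
augment #8: 4→6→10→3→0→5 bottleneck 11, total now 115

Maximum flow value: 115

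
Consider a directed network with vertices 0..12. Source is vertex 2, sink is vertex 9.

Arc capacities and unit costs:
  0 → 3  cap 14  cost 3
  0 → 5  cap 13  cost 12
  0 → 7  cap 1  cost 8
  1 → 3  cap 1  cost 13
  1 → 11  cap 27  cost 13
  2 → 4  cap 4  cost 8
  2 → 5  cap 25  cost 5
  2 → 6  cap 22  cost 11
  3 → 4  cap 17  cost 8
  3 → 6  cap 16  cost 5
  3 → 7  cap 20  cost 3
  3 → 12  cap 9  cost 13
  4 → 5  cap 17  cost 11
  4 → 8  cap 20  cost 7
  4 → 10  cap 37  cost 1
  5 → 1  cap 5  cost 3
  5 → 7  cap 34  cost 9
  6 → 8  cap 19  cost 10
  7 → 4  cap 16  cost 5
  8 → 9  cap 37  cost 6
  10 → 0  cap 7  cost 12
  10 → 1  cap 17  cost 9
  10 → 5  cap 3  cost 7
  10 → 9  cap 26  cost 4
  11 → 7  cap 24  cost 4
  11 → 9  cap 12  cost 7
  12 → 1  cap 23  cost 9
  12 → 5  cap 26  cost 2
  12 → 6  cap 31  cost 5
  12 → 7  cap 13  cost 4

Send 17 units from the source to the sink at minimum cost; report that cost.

Minimum cost for 17 units: 364

shortest-cost path #1: 2→4→10→9 push 4 @ unit cost 13 (adds 52)
shortest-cost path #2: 2→5→7→4→10→9 push 13 @ unit cost 24 (adds 312)
total cost = 364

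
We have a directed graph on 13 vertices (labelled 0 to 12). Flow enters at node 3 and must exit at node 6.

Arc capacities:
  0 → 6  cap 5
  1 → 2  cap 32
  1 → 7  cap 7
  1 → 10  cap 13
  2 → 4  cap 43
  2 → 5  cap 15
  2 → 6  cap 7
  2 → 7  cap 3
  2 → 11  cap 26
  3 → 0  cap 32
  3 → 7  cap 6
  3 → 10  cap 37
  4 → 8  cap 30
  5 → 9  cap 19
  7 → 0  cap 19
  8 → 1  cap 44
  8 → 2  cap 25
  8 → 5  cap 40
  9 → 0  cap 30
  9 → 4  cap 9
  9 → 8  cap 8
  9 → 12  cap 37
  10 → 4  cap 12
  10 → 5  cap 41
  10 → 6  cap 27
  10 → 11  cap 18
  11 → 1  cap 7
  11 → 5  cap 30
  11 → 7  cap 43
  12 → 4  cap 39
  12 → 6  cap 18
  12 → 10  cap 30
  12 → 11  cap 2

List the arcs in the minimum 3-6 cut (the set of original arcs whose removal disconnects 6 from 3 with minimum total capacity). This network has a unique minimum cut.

Min-cut arcs: {(0,6), (3,10)} (total capacity 42)

augment #1: 3→0→6 push 5
augment #2: 3→10→6 push 27
augment #3: 3→10→4→8→2→6 push 7
augment #4: 3→10→5→9→12→6 push 3
max flow = 42; residual-reachable set from 3 gives S-side
cut edges (S→T): {(0,6), (3,10)} total cap 42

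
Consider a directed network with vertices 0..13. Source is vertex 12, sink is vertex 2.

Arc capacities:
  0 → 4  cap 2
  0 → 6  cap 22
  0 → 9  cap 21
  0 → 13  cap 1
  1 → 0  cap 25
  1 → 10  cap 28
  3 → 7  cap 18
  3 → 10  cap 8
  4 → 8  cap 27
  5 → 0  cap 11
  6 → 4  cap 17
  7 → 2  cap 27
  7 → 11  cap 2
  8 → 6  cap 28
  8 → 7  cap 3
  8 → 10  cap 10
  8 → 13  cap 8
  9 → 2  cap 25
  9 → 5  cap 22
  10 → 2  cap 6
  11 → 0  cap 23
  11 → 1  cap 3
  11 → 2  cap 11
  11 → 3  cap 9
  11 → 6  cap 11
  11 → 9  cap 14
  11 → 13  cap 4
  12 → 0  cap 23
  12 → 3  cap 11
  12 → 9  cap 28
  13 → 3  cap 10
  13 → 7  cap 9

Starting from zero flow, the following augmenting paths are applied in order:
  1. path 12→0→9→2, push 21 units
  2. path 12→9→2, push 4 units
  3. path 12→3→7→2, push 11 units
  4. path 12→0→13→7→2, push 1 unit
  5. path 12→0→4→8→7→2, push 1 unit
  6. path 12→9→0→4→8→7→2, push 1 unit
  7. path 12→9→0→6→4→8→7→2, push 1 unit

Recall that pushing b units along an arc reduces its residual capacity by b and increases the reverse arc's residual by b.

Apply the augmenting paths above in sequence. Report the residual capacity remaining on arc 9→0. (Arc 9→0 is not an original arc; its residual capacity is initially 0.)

after path 1 (12→0→9→2, push 21): res(9,0)=21
after path 2 (12→9→2, push 4): res(9,0)=21
after path 3 (12→3→7→2, push 11): res(9,0)=21
after path 4 (12→0→13→7→2, push 1): res(9,0)=21
after path 5 (12→0→4→8→7→2, push 1): res(9,0)=21
after path 6 (12→9→0→4→8→7→2, push 1): res(9,0)=20
after path 7 (12→9→0→6→4→8→7→2, push 1): res(9,0)=19

Residual capacity of (9,0): 19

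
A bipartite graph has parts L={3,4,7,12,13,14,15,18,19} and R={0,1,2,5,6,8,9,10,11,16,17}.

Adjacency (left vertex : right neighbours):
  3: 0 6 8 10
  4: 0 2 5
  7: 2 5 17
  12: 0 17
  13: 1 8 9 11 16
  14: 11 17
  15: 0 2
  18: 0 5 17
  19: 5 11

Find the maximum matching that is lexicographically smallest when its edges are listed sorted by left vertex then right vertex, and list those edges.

Lex-smallest maximum matching: {(3,6), (4,0), (7,2), (12,17), (13,1), (14,11), (18,5)}

|M| = 7 (so the lex-smallest maximum matching has 7 edges)
process left vertices in ascending order; for each, take the smallest-labelled available neighbour that still permits 7 edges overall, or leave it unmatched if none does
lex-smallest matching: {3-6, 4-0, 7-2, 12-17, 13-1, 14-11, 18-5}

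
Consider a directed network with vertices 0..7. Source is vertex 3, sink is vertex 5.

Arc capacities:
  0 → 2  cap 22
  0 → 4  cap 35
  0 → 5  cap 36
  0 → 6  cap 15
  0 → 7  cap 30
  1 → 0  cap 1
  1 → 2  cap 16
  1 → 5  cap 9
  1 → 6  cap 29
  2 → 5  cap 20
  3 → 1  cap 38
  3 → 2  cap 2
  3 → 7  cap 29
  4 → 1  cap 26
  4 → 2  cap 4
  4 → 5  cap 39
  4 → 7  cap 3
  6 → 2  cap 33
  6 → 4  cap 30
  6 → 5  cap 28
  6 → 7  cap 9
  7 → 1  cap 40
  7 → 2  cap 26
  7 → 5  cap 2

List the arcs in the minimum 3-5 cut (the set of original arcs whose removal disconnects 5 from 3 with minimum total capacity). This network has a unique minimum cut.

Min-cut arcs: {(1,0), (1,5), (1,6), (2,5), (7,5)} (total capacity 61)

augment #1: 3→1→5 push 9
augment #2: 3→2→5 push 2
augment #3: 3→7→5 push 2
augment #4: 3→1→0→5 push 1
augment #5: 3→1→2→5 push 16
augment #6: 3→1→6→5 push 12
augment #7: 3→7→2→5 push 2
augment #8: 3→7→1→6→5 push 16
augment #9: 3→7→1→6→4→5 push 1
max flow = 61; residual-reachable set from 3 gives S-side
cut edges (S→T): {(1,0), (1,5), (1,6), (2,5), (7,5)} total cap 61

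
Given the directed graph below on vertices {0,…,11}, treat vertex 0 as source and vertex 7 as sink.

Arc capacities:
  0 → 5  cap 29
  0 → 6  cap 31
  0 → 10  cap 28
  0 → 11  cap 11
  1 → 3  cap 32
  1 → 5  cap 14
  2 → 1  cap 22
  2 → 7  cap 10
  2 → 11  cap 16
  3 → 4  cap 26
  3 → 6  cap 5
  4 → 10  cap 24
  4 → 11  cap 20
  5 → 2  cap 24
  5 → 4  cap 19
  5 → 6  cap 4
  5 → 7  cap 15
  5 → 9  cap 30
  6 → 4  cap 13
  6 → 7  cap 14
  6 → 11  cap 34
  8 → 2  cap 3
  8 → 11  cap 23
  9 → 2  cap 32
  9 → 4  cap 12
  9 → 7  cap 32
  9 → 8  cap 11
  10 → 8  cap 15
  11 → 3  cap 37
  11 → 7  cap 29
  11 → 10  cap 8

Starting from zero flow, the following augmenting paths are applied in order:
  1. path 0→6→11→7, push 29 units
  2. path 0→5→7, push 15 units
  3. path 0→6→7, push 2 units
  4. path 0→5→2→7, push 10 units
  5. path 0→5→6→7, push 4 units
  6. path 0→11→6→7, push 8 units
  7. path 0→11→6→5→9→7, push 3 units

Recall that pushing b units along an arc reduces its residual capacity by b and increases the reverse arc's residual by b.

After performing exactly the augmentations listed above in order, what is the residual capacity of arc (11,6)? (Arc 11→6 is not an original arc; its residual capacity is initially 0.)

Residual capacity of (11,6): 18

after path 1 (0→6→11→7, push 29): res(11,6)=29
after path 2 (0→5→7, push 15): res(11,6)=29
after path 3 (0→6→7, push 2): res(11,6)=29
after path 4 (0→5→2→7, push 10): res(11,6)=29
after path 5 (0→5→6→7, push 4): res(11,6)=29
after path 6 (0→11→6→7, push 8): res(11,6)=21
after path 7 (0→11→6→5→9→7, push 3): res(11,6)=18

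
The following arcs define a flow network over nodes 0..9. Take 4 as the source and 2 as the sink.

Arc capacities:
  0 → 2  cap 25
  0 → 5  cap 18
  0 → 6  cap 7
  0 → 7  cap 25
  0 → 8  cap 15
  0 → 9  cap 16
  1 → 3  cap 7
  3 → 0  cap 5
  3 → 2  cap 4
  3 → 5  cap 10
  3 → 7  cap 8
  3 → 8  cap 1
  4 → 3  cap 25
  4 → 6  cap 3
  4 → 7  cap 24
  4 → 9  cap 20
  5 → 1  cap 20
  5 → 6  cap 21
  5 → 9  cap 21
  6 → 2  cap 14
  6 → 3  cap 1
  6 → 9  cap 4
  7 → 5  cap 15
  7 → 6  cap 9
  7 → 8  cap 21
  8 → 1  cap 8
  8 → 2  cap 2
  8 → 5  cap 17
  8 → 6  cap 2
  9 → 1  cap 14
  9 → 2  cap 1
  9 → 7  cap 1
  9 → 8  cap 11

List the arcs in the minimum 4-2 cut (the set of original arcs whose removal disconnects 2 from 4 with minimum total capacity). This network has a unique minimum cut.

Min-cut arcs: {(3,0), (3,2), (6,2), (8,2), (9,2)} (total capacity 26)

augment #1: 4→3→2 push 4
augment #2: 4→6→2 push 3
augment #3: 4→9→2 push 1
augment #4: 4→3→0→2 push 5
augment #5: 4→3→8→2 push 1
augment #6: 4→7→6→2 push 9
augment #7: 4→7→8→2 push 1
augment #8: 4→3→5→6→2 push 2
max flow = 26; residual-reachable set from 4 gives S-side
cut edges (S→T): {(3,0), (3,2), (6,2), (8,2), (9,2)} total cap 26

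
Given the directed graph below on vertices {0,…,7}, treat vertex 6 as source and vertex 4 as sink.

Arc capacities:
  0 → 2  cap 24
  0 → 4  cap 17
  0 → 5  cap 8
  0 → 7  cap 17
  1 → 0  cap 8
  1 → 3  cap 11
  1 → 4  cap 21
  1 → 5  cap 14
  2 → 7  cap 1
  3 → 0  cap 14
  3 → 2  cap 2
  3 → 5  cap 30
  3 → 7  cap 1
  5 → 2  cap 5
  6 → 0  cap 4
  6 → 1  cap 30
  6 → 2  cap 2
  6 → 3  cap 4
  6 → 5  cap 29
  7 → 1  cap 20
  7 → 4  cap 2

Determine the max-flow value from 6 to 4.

Maximum flow value: 39

augment #1: 6→0→4 bottleneck 4, total now 4
augment #2: 6→1→4 bottleneck 21, total now 25
augment #3: 6→1→0→4 bottleneck 8, total now 33
augment #4: 6→2→7→4 bottleneck 1, total now 34
augment #5: 6→3→0→4 bottleneck 4, total now 38
augment #6: 6→1→3→0→4 bottleneck 1, total now 39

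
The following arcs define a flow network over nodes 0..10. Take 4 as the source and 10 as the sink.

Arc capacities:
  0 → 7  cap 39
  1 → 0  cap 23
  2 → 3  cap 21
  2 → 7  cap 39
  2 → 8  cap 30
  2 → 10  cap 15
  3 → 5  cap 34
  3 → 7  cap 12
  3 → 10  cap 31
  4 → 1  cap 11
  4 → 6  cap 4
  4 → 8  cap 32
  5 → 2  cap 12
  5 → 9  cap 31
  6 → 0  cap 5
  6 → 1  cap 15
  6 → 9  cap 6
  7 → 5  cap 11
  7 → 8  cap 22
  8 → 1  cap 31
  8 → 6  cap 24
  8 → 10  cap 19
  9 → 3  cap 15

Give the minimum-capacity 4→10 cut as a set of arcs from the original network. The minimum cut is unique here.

augment #1: 4→8→10 push 19
augment #2: 4→6→9→3→10 push 4
augment #3: 4→8→6→9→3→10 push 2
augment #4: 4→1→0→7→5→2→10 push 11
max flow = 36; residual-reachable set from 4 gives S-side
cut edges (S→T): {(6,9), (7,5), (8,10)} total cap 36

Min-cut arcs: {(6,9), (7,5), (8,10)} (total capacity 36)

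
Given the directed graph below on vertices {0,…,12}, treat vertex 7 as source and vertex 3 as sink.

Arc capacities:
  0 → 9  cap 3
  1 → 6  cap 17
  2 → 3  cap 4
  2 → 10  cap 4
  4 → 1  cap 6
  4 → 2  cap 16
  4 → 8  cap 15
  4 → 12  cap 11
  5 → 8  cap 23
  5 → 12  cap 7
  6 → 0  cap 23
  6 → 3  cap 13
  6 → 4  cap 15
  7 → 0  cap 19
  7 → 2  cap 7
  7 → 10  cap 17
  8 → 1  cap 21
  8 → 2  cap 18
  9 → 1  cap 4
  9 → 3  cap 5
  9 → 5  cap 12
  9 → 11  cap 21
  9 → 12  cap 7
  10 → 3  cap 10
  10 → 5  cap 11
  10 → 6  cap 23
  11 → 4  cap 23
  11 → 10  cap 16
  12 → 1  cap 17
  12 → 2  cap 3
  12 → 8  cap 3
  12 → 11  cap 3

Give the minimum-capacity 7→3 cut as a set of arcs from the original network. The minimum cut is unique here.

augment #1: 7→2→3 push 4
augment #2: 7→10→3 push 10
augment #3: 7→0→9→3 push 3
augment #4: 7→10→6→3 push 7
augment #5: 7→2→10→6→3 push 3
max flow = 27; residual-reachable set from 7 gives S-side
cut edges (S→T): {(0,9), (7,2), (7,10)} total cap 27

Min-cut arcs: {(0,9), (7,2), (7,10)} (total capacity 27)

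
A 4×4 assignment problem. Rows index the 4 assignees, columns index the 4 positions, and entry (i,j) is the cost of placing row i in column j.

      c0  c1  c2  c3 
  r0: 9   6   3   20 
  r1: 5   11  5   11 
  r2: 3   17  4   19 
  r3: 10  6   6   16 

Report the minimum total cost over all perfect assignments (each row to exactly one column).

optimal assignment: row0→col2 (cost 3), row1→col3 (cost 11), row2→col0 (cost 3), row3→col1 (cost 6)
total = 3 + 11 + 3 + 6 = 23

Minimum assignment cost: 23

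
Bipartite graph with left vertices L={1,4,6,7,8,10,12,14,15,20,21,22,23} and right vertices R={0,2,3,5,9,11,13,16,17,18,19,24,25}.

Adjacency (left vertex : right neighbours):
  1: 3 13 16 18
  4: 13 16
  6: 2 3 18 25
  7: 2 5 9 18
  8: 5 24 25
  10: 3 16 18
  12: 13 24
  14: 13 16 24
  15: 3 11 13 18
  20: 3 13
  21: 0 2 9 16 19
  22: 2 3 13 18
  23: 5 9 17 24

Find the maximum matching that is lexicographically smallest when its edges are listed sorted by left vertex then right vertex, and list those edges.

Lex-smallest maximum matching: {(1,3), (4,13), (6,25), (7,9), (8,5), (10,18), (12,24), (14,16), (15,11), (21,0), (22,2), (23,17)}

|M| = 12 (so the lex-smallest maximum matching has 12 edges)
process left vertices in ascending order; for each, take the smallest-labelled available neighbour that still permits 12 edges overall, or leave it unmatched if none does
lex-smallest matching: {1-3, 4-13, 6-25, 7-9, 8-5, 10-18, 12-24, 14-16, 15-11, 21-0, 22-2, 23-17}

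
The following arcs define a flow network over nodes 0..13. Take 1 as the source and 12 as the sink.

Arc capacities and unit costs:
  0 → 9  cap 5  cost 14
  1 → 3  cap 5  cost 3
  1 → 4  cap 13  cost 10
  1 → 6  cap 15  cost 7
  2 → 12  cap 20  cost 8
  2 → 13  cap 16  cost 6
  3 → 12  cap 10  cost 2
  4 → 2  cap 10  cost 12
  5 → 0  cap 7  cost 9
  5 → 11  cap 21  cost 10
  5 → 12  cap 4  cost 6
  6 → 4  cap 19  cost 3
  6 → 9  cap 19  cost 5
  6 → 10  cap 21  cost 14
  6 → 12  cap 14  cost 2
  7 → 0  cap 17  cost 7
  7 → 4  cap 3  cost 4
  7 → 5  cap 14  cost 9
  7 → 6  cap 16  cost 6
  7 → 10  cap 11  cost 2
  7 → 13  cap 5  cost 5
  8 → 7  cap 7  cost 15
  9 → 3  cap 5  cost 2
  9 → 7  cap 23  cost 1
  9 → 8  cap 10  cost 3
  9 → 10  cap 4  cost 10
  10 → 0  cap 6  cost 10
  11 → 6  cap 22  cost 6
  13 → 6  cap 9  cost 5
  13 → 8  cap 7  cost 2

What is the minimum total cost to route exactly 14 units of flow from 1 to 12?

shortest-cost path #1: 1→3→12 push 5 @ unit cost 5 (adds 25)
shortest-cost path #2: 1→6→12 push 9 @ unit cost 9 (adds 81)
total cost = 106

Minimum cost for 14 units: 106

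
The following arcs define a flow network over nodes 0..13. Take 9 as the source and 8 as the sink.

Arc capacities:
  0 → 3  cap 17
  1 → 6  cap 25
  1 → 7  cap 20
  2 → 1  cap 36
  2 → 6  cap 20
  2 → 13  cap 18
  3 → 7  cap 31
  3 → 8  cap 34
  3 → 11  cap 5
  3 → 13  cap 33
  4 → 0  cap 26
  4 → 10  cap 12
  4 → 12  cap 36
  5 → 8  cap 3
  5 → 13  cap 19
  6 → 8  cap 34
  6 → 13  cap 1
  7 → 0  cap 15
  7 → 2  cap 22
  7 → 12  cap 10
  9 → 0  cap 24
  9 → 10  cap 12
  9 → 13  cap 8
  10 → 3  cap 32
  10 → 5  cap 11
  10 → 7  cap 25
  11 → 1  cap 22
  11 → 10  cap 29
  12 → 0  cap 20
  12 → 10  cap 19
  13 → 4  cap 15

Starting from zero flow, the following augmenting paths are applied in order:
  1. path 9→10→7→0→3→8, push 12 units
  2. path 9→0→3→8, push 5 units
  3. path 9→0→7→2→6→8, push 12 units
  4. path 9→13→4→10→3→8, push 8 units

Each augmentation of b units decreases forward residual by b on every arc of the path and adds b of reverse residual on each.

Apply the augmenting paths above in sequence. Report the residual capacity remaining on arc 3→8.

after path 1 (9→10→7→0→3→8, push 12): res(3,8)=22
after path 2 (9→0→3→8, push 5): res(3,8)=17
after path 3 (9→0→7→2→6→8, push 12): res(3,8)=17
after path 4 (9→13→4→10→3→8, push 8): res(3,8)=9

Residual capacity of (3,8): 9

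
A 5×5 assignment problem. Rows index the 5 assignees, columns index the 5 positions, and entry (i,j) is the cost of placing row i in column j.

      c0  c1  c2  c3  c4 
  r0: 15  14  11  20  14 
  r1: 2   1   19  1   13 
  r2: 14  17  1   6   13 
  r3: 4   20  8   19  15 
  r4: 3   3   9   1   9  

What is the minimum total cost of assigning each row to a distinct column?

Minimum assignment cost: 21

optimal assignment: row0→col4 (cost 14), row1→col1 (cost 1), row2→col2 (cost 1), row3→col0 (cost 4), row4→col3 (cost 1)
total = 14 + 1 + 1 + 4 + 1 = 21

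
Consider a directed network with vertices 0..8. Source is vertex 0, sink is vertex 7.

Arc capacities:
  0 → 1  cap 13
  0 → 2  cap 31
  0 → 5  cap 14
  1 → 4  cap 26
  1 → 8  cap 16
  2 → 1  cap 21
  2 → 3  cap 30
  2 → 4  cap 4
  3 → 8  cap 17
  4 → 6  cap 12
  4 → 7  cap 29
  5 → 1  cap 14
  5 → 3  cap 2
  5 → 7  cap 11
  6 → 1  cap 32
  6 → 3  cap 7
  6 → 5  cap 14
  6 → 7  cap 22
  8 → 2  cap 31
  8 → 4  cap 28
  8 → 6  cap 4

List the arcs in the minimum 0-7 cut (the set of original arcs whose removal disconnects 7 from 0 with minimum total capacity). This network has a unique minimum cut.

augment #1: 0→5→7 push 11
augment #2: 0→1→4→7 push 13
augment #3: 0→2→4→7 push 4
augment #4: 0→2→1→4→7 push 12
augment #5: 0→2→1→4→6→7 push 1
augment #6: 0→2→1→8→6→7 push 4
augment #7: 0→2→1→8→4→6→7 push 4
augment #8: 0→2→3→8→4→6→7 push 6
augment #9: 0→5→1→8→4→6→7 push 1
max flow = 56; residual-reachable set from 0 gives S-side
cut edges (S→T): {(4,6), (4,7), (5,7), (8,6)} total cap 56

Min-cut arcs: {(4,6), (4,7), (5,7), (8,6)} (total capacity 56)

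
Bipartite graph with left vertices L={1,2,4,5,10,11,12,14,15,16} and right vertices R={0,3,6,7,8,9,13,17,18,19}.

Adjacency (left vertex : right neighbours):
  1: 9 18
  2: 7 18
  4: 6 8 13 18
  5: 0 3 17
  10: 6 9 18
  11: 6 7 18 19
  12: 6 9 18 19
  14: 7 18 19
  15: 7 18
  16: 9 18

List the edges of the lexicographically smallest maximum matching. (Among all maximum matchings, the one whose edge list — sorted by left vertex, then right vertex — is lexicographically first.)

|M| = 7 (so the lex-smallest maximum matching has 7 edges)
process left vertices in ascending order; for each, take the smallest-labelled available neighbour that still permits 7 edges overall, or leave it unmatched if none does
lex-smallest matching: {1-9, 2-7, 4-8, 5-0, 10-6, 11-18, 12-19}

Lex-smallest maximum matching: {(1,9), (2,7), (4,8), (5,0), (10,6), (11,18), (12,19)}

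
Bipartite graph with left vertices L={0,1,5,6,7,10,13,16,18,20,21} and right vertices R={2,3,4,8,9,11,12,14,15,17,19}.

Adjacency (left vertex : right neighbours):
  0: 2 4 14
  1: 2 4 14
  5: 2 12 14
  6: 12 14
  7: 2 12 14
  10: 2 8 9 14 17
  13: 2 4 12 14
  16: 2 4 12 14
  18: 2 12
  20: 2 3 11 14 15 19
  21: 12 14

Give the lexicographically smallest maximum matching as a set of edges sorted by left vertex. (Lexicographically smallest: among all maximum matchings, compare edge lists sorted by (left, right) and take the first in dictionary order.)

|M| = 6 (so the lex-smallest maximum matching has 6 edges)
process left vertices in ascending order; for each, take the smallest-labelled available neighbour that still permits 6 edges overall, or leave it unmatched if none does
lex-smallest matching: {0-2, 1-4, 5-12, 6-14, 10-8, 20-3}

Lex-smallest maximum matching: {(0,2), (1,4), (5,12), (6,14), (10,8), (20,3)}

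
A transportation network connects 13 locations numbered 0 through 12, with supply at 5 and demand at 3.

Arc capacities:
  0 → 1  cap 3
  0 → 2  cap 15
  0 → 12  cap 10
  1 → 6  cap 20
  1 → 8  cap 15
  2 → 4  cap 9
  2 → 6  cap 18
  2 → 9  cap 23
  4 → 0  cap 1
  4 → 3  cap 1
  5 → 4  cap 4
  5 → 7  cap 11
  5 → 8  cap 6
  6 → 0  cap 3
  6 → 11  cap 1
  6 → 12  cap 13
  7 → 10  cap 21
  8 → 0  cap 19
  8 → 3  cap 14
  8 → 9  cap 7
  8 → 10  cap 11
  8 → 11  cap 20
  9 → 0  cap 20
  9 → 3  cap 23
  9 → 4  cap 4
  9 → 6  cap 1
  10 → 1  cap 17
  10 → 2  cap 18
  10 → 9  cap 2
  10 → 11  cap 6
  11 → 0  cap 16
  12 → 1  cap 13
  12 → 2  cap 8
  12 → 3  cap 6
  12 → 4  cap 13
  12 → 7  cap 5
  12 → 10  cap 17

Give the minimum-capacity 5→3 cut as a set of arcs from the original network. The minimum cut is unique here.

Min-cut arcs: {(4,0), (4,3), (5,7), (5,8)} (total capacity 19)

augment #1: 5→4→3 push 1
augment #2: 5→8→3 push 6
augment #3: 5→4→0→12→3 push 1
augment #4: 5→7→10→9→3 push 2
augment #5: 5→7→10→1→8→3 push 8
augment #6: 5→7→10→2→9→3 push 1
max flow = 19; residual-reachable set from 5 gives S-side
cut edges (S→T): {(4,0), (4,3), (5,7), (5,8)} total cap 19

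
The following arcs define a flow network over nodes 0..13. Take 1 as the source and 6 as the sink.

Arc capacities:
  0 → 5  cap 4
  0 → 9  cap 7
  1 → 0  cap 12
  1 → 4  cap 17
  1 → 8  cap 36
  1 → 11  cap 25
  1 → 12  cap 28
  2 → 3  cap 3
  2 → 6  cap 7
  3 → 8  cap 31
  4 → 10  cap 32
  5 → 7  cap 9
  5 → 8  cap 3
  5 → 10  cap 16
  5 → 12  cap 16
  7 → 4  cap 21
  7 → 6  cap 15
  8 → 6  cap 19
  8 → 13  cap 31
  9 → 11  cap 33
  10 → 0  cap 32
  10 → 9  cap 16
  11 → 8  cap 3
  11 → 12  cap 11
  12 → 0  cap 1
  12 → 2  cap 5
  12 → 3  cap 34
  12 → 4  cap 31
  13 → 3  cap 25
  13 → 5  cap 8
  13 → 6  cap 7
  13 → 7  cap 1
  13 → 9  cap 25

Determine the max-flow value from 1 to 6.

Maximum flow value: 41

augment #1: 1→8→6 bottleneck 19, total now 19
augment #2: 1→8→13→6 bottleneck 7, total now 26
augment #3: 1→12→2→6 bottleneck 5, total now 31
augment #4: 1→0→5→7→6 bottleneck 4, total now 35
augment #5: 1→8→13→7→6 bottleneck 1, total now 36
augment #6: 1→8→13→5→7→6 bottleneck 5, total now 41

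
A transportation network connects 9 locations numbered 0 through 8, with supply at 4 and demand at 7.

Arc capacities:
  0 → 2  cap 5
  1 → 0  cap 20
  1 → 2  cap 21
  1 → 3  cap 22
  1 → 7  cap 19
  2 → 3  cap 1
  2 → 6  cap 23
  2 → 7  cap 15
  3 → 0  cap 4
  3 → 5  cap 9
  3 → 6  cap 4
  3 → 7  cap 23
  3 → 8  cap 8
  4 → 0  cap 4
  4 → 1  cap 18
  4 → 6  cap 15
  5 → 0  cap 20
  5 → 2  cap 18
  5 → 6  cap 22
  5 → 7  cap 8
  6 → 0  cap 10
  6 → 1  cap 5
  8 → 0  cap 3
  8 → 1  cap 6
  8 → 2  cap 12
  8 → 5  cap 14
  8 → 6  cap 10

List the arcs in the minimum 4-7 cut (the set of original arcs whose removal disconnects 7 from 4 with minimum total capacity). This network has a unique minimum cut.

Min-cut arcs: {(0,2), (4,1), (6,1)} (total capacity 28)

augment #1: 4→1→7 push 18
augment #2: 4→0→2→7 push 4
augment #3: 4→6→1→7 push 1
augment #4: 4→6→0→2→7 push 1
augment #5: 4→6→1→2→7 push 4
max flow = 28; residual-reachable set from 4 gives S-side
cut edges (S→T): {(0,2), (4,1), (6,1)} total cap 28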